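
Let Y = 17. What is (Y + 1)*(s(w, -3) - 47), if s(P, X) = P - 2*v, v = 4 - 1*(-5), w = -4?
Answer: -1242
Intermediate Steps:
v = 9 (v = 4 + 5 = 9)
s(P, X) = -18 + P (s(P, X) = P - 2*9 = P - 18 = -18 + P)
(Y + 1)*(s(w, -3) - 47) = (17 + 1)*((-18 - 4) - 47) = 18*(-22 - 47) = 18*(-69) = -1242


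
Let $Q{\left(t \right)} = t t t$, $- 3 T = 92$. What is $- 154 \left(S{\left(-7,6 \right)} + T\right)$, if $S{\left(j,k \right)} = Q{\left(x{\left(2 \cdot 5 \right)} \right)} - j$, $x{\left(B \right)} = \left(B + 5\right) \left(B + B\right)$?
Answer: $- \frac{12473989066}{3} \approx -4.158 \cdot 10^{9}$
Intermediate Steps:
$T = - \frac{92}{3}$ ($T = \left(- \frac{1}{3}\right) 92 = - \frac{92}{3} \approx -30.667$)
$x{\left(B \right)} = 2 B \left(5 + B\right)$ ($x{\left(B \right)} = \left(5 + B\right) 2 B = 2 B \left(5 + B\right)$)
$Q{\left(t \right)} = t^{3}$ ($Q{\left(t \right)} = t^{2} t = t^{3}$)
$S{\left(j,k \right)} = 27000000 - j$ ($S{\left(j,k \right)} = \left(2 \cdot 2 \cdot 5 \left(5 + 2 \cdot 5\right)\right)^{3} - j = \left(2 \cdot 10 \left(5 + 10\right)\right)^{3} - j = \left(2 \cdot 10 \cdot 15\right)^{3} - j = 300^{3} - j = 27000000 - j$)
$- 154 \left(S{\left(-7,6 \right)} + T\right) = - 154 \left(\left(27000000 - -7\right) - \frac{92}{3}\right) = - 154 \left(\left(27000000 + 7\right) - \frac{92}{3}\right) = - 154 \left(27000007 - \frac{92}{3}\right) = \left(-154\right) \frac{80999929}{3} = - \frac{12473989066}{3}$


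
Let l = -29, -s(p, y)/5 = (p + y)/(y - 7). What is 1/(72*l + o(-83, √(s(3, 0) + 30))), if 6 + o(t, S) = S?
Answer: -4886/10231209 - 5*√7/10231209 ≈ -0.00047885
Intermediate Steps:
s(p, y) = -5*(p + y)/(-7 + y) (s(p, y) = -5*(p + y)/(y - 7) = -5*(p + y)/(-7 + y))
o(t, S) = -6 + S
1/(72*l + o(-83, √(s(3, 0) + 30))) = 1/(72*(-29) + (-6 + √(5*(-1*3 - 1*0)/(-7 + 0) + 30))) = 1/(-2088 + (-6 + √(5*(-3 + 0)/(-7) + 30))) = 1/(-2088 + (-6 + √(5*(-⅐)*(-3) + 30))) = 1/(-2088 + (-6 + √(15/7 + 30))) = 1/(-2088 + (-6 + √(225/7))) = 1/(-2088 + (-6 + 15*√7/7)) = 1/(-2094 + 15*√7/7)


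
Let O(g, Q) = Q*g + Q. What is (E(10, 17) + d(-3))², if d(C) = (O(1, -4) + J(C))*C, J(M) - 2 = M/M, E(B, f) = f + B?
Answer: 1764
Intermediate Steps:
E(B, f) = B + f
O(g, Q) = Q + Q*g
J(M) = 3 (J(M) = 2 + M/M = 2 + 1 = 3)
d(C) = -5*C (d(C) = (-4*(1 + 1) + 3)*C = (-4*2 + 3)*C = (-8 + 3)*C = -5*C)
(E(10, 17) + d(-3))² = ((10 + 17) - 5*(-3))² = (27 + 15)² = 42² = 1764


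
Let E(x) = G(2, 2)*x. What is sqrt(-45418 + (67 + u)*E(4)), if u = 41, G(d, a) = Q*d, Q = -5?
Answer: I*sqrt(49738) ≈ 223.02*I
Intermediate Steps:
G(d, a) = -5*d
E(x) = -10*x (E(x) = (-5*2)*x = -10*x)
sqrt(-45418 + (67 + u)*E(4)) = sqrt(-45418 + (67 + 41)*(-10*4)) = sqrt(-45418 + 108*(-40)) = sqrt(-45418 - 4320) = sqrt(-49738) = I*sqrt(49738)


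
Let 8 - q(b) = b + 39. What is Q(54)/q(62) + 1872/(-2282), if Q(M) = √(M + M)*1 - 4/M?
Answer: -2348014/2865051 - 2*√3/31 ≈ -0.93128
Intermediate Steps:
q(b) = -31 - b (q(b) = 8 - (b + 39) = 8 - (39 + b) = 8 + (-39 - b) = -31 - b)
Q(M) = -4/M + √2*√M (Q(M) = √(2*M)*1 - 4/M = (√2*√M)*1 - 4/M = √2*√M - 4/M = -4/M + √2*√M)
Q(54)/q(62) + 1872/(-2282) = ((-4 + √2*54^(3/2))/54)/(-31 - 1*62) + 1872/(-2282) = ((-4 + √2*(162*√6))/54)/(-31 - 62) + 1872*(-1/2282) = ((-4 + 324*√3)/54)/(-93) - 936/1141 = (-2/27 + 6*√3)*(-1/93) - 936/1141 = (2/2511 - 2*√3/31) - 936/1141 = -2348014/2865051 - 2*√3/31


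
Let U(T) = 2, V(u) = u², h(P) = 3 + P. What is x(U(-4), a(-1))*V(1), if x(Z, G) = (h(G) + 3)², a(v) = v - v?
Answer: 36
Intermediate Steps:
a(v) = 0
x(Z, G) = (6 + G)² (x(Z, G) = ((3 + G) + 3)² = (6 + G)²)
x(U(-4), a(-1))*V(1) = (6 + 0)²*1² = 6²*1 = 36*1 = 36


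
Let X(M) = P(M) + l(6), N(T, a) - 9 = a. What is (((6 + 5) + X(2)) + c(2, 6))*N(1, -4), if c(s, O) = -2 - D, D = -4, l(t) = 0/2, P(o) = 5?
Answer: 90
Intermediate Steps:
N(T, a) = 9 + a
l(t) = 0 (l(t) = 0*(½) = 0)
X(M) = 5 (X(M) = 5 + 0 = 5)
c(s, O) = 2 (c(s, O) = -2 - 1*(-4) = -2 + 4 = 2)
(((6 + 5) + X(2)) + c(2, 6))*N(1, -4) = (((6 + 5) + 5) + 2)*(9 - 4) = ((11 + 5) + 2)*5 = (16 + 2)*5 = 18*5 = 90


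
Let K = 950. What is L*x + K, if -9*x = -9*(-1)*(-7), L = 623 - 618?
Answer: 985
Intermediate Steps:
L = 5
x = 7 (x = -(-9*(-1))*(-7)/9 = -(-7) = -1/9*(-63) = 7)
L*x + K = 5*7 + 950 = 35 + 950 = 985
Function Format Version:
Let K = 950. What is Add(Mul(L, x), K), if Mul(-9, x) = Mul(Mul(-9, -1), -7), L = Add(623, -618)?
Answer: 985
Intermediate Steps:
L = 5
x = 7 (x = Mul(Rational(-1, 9), Mul(Mul(-9, -1), -7)) = Mul(Rational(-1, 9), Mul(9, -7)) = Mul(Rational(-1, 9), -63) = 7)
Add(Mul(L, x), K) = Add(Mul(5, 7), 950) = Add(35, 950) = 985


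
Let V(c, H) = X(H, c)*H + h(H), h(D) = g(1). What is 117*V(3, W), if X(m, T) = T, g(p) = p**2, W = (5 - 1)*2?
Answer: 2925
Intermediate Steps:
W = 8 (W = 4*2 = 8)
h(D) = 1 (h(D) = 1**2 = 1)
V(c, H) = 1 + H*c (V(c, H) = c*H + 1 = H*c + 1 = 1 + H*c)
117*V(3, W) = 117*(1 + 8*3) = 117*(1 + 24) = 117*25 = 2925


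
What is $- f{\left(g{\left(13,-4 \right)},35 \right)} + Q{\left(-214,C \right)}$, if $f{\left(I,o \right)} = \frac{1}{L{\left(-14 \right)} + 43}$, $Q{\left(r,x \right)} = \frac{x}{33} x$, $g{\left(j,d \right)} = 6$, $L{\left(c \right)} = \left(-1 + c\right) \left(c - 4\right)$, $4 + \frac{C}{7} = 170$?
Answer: $\frac{422626339}{10329} \approx 40917.0$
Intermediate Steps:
$C = 1162$ ($C = -28 + 7 \cdot 170 = -28 + 1190 = 1162$)
$L{\left(c \right)} = \left(-1 + c\right) \left(-4 + c\right)$
$Q{\left(r,x \right)} = \frac{x^{2}}{33}$ ($Q{\left(r,x \right)} = x \frac{1}{33} x = \frac{x}{33} x = \frac{x^{2}}{33}$)
$f{\left(I,o \right)} = \frac{1}{313}$ ($f{\left(I,o \right)} = \frac{1}{\left(4 + \left(-14\right)^{2} - -70\right) + 43} = \frac{1}{\left(4 + 196 + 70\right) + 43} = \frac{1}{270 + 43} = \frac{1}{313}$)
$- f{\left(g{\left(13,-4 \right)},35 \right)} + Q{\left(-214,C \right)} = \left(-1\right) \frac{1}{313} + \frac{1162^{2}}{33} = - \frac{1}{313} + \frac{1}{33} \cdot 1350244 = - \frac{1}{313} + \frac{1350244}{33} = \frac{422626339}{10329}$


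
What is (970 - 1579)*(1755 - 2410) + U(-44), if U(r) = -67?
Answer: 398828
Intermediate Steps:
(970 - 1579)*(1755 - 2410) + U(-44) = (970 - 1579)*(1755 - 2410) - 67 = -609*(-655) - 67 = 398895 - 67 = 398828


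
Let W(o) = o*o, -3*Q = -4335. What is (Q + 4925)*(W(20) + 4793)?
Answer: 33079410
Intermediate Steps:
Q = 1445 (Q = -⅓*(-4335) = 1445)
W(o) = o²
(Q + 4925)*(W(20) + 4793) = (1445 + 4925)*(20² + 4793) = 6370*(400 + 4793) = 6370*5193 = 33079410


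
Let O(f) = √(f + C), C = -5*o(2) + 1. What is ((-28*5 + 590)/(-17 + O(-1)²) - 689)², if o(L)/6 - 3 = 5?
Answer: 31514415529/66049 ≈ 4.7714e+5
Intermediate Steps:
o(L) = 48 (o(L) = 18 + 6*5 = 18 + 30 = 48)
C = -239 (C = -5*48 + 1 = -240 + 1 = -239)
O(f) = √(-239 + f) (O(f) = √(f - 239) = √(-239 + f))
((-28*5 + 590)/(-17 + O(-1)²) - 689)² = ((-28*5 + 590)/(-17 + (√(-239 - 1))²) - 689)² = ((-140 + 590)/(-17 + (√(-240))²) - 689)² = (450/(-17 + (4*I*√15)²) - 689)² = (450/(-17 - 240) - 689)² = (450/(-257) - 689)² = (450*(-1/257) - 689)² = (-450/257 - 689)² = (-177523/257)² = 31514415529/66049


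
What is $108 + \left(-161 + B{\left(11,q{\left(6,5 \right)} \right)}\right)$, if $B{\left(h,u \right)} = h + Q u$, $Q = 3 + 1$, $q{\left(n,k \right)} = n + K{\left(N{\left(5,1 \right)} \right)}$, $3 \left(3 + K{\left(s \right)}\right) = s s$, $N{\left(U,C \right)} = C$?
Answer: $- \frac{86}{3} \approx -28.667$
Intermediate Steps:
$K{\left(s \right)} = -3 + \frac{s^{2}}{3}$ ($K{\left(s \right)} = -3 + \frac{s s}{3} = -3 + \frac{s^{2}}{3}$)
$q{\left(n,k \right)} = - \frac{8}{3} + n$ ($q{\left(n,k \right)} = n - \left(3 - \frac{1^{2}}{3}\right) = n + \left(-3 + \frac{1}{3} \cdot 1\right) = n + \left(-3 + \frac{1}{3}\right) = n - \frac{8}{3} = - \frac{8}{3} + n$)
$Q = 4$
$B{\left(h,u \right)} = h + 4 u$
$108 + \left(-161 + B{\left(11,q{\left(6,5 \right)} \right)}\right) = 108 - \left(150 - 4 \left(- \frac{8}{3} + 6\right)\right) = 108 + \left(-161 + \left(11 + 4 \cdot \frac{10}{3}\right)\right) = 108 + \left(-161 + \left(11 + \frac{40}{3}\right)\right) = 108 + \left(-161 + \frac{73}{3}\right) = 108 - \frac{410}{3} = - \frac{86}{3}$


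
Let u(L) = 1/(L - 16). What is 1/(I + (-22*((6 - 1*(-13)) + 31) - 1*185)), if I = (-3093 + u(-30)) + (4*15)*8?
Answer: -46/179309 ≈ -0.00025654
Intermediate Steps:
u(L) = 1/(-16 + L)
I = -120199/46 (I = (-3093 + 1/(-16 - 30)) + (4*15)*8 = (-3093 + 1/(-46)) + 60*8 = (-3093 - 1/46) + 480 = -142279/46 + 480 = -120199/46 ≈ -2613.0)
1/(I + (-22*((6 - 1*(-13)) + 31) - 1*185)) = 1/(-120199/46 + (-22*((6 - 1*(-13)) + 31) - 1*185)) = 1/(-120199/46 + (-22*((6 + 13) + 31) - 185)) = 1/(-120199/46 + (-22*(19 + 31) - 185)) = 1/(-120199/46 + (-22*50 - 185)) = 1/(-120199/46 + (-1100 - 185)) = 1/(-120199/46 - 1285) = 1/(-179309/46) = -46/179309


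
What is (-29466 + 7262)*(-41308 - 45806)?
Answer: 1934279256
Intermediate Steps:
(-29466 + 7262)*(-41308 - 45806) = -22204*(-87114) = 1934279256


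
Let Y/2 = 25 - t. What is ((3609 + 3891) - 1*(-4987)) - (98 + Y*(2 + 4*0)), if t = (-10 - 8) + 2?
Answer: 12225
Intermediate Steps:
t = -16 (t = -18 + 2 = -16)
Y = 82 (Y = 2*(25 - 1*(-16)) = 2*(25 + 16) = 2*41 = 82)
((3609 + 3891) - 1*(-4987)) - (98 + Y*(2 + 4*0)) = ((3609 + 3891) - 1*(-4987)) - (98 + 82*(2 + 4*0)) = (7500 + 4987) - (98 + 82*(2 + 0)) = 12487 - (98 + 82*2) = 12487 - (98 + 164) = 12487 - 1*262 = 12487 - 262 = 12225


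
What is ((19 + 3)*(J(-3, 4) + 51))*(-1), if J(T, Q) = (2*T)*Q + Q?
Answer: -682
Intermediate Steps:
J(T, Q) = Q + 2*Q*T (J(T, Q) = 2*Q*T + Q = Q + 2*Q*T)
((19 + 3)*(J(-3, 4) + 51))*(-1) = ((19 + 3)*(4*(1 + 2*(-3)) + 51))*(-1) = (22*(4*(1 - 6) + 51))*(-1) = (22*(4*(-5) + 51))*(-1) = (22*(-20 + 51))*(-1) = (22*31)*(-1) = 682*(-1) = -682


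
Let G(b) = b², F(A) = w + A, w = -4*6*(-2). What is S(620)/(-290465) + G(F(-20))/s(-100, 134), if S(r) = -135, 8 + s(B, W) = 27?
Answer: 45545425/1103767 ≈ 41.264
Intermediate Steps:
s(B, W) = 19 (s(B, W) = -8 + 27 = 19)
w = 48 (w = -24*(-2) = 48)
F(A) = 48 + A
S(620)/(-290465) + G(F(-20))/s(-100, 134) = -135/(-290465) + (48 - 20)²/19 = -135*(-1/290465) + 28²*(1/19) = 27/58093 + 784*(1/19) = 27/58093 + 784/19 = 45545425/1103767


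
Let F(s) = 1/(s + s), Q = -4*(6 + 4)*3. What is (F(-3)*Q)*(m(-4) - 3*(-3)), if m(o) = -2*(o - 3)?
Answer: 460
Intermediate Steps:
Q = -120 (Q = -4*10*3 = -40*3 = -120)
m(o) = 6 - 2*o (m(o) = -2*(-3 + o) = 6 - 2*o)
F(s) = 1/(2*s)
(F(-3)*Q)*(m(-4) - 3*(-3)) = (((1/2)/(-3))*(-120))*((6 - 2*(-4)) - 3*(-3)) = (((1/2)*(-1/3))*(-120))*((6 + 8) - 1*(-9)) = (-1/6*(-120))*(14 + 9) = 20*23 = 460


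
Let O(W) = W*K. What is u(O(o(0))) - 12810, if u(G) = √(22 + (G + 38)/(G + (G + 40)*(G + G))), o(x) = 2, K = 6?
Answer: -12810 + √38878/42 ≈ -12805.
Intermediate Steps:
O(W) = 6*W (O(W) = W*6 = 6*W)
u(G) = √(22 + (38 + G)/(G + 2*G*(40 + G))) (u(G) = √(22 + (38 + G)/(G + (40 + G)*(2*G))) = √(22 + (38 + G)/(G + 2*G*(40 + G))))
u(O(o(0))) - 12810 = √((38 + 44*(6*2)² + 1783*(6*2))/(((6*2))*(81 + 2*(6*2)))) - 12810 = √((38 + 44*12² + 1783*12)/(12*(81 + 2*12))) - 12810 = √((38 + 44*144 + 21396)/(12*(81 + 24))) - 12810 = √((1/12)*(38 + 6336 + 21396)/105) - 12810 = √((1/12)*(1/105)*27770) - 12810 = √(2777/126) - 12810 = √38878/42 - 12810 = -12810 + √38878/42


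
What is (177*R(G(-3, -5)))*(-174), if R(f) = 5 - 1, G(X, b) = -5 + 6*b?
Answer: -123192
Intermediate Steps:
R(f) = 4
(177*R(G(-3, -5)))*(-174) = (177*4)*(-174) = 708*(-174) = -123192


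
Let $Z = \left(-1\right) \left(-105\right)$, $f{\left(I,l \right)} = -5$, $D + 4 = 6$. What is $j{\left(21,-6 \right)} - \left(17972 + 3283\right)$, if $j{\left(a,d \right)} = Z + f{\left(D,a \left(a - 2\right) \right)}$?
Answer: $-21155$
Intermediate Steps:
$D = 2$ ($D = -4 + 6 = 2$)
$Z = 105$
$j{\left(a,d \right)} = 100$ ($j{\left(a,d \right)} = 105 - 5 = 100$)
$j{\left(21,-6 \right)} - \left(17972 + 3283\right) = 100 - \left(17972 + 3283\right) = 100 - 21255 = -21155$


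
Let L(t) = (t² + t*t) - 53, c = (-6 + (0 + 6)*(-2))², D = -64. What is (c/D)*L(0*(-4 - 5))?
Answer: 4293/16 ≈ 268.31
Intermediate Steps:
c = 324 (c = (-6 + 6*(-2))² = (-6 - 12)² = (-18)² = 324)
L(t) = -53 + 2*t² (L(t) = (t² + t²) - 53 = 2*t² - 53 = -53 + 2*t²)
(c/D)*L(0*(-4 - 5)) = (324/(-64))*(-53 + 2*(0*(-4 - 5))²) = (324*(-1/64))*(-53 + 2*(0*(-9))²) = -81*(-53 + 2*0²)/16 = -81*(-53 + 2*0)/16 = -81*(-53 + 0)/16 = -81/16*(-53) = 4293/16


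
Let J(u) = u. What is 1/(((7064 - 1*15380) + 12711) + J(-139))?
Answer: 1/4256 ≈ 0.00023496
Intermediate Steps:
1/(((7064 - 1*15380) + 12711) + J(-139)) = 1/(((7064 - 1*15380) + 12711) - 139) = 1/(((7064 - 15380) + 12711) - 139) = 1/((-8316 + 12711) - 139) = 1/(4395 - 139) = 1/4256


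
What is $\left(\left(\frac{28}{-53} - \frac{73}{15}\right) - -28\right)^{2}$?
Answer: $\frac{322956841}{632025} \approx 510.99$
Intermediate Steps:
$\left(\left(\frac{28}{-53} - \frac{73}{15}\right) - -28\right)^{2} = \left(\left(28 \left(- \frac{1}{53}\right) - \frac{73}{15}\right) + 28\right)^{2} = \left(\left(- \frac{28}{53} - \frac{73}{15}\right) + 28\right)^{2} = \left(- \frac{4289}{795} + 28\right)^{2} = \left(\frac{17971}{795}\right)^{2} = \frac{322956841}{632025}$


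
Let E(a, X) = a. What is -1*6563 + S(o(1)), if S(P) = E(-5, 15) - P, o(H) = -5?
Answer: -6563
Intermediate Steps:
S(P) = -5 - P
-1*6563 + S(o(1)) = -1*6563 + (-5 - 1*(-5)) = -6563 + (-5 + 5) = -6563 + 0 = -6563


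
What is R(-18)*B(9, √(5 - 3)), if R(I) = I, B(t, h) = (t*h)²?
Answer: -2916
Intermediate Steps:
B(t, h) = h²*t² (B(t, h) = (h*t)² = h²*t²)
R(-18)*B(9, √(5 - 3)) = -18*(√(5 - 3))²*9² = -18*(√2)²*81 = -36*81 = -18*162 = -2916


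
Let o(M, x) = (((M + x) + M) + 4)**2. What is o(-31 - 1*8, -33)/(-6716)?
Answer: -11449/6716 ≈ -1.7047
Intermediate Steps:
o(M, x) = (4 + x + 2*M)**2 (o(M, x) = ((x + 2*M) + 4)**2 = (4 + x + 2*M)**2)
o(-31 - 1*8, -33)/(-6716) = (4 - 33 + 2*(-31 - 1*8))**2/(-6716) = (4 - 33 + 2*(-31 - 8))**2*(-1/6716) = (4 - 33 + 2*(-39))**2*(-1/6716) = (4 - 33 - 78)**2*(-1/6716) = (-107)**2*(-1/6716) = 11449*(-1/6716) = -11449/6716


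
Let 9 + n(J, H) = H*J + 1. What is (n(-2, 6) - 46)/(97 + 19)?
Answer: -33/58 ≈ -0.56897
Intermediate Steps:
n(J, H) = -8 + H*J (n(J, H) = -9 + (H*J + 1) = -9 + (1 + H*J) = -8 + H*J)
(n(-2, 6) - 46)/(97 + 19) = ((-8 + 6*(-2)) - 46)/(97 + 19) = ((-8 - 12) - 46)/116 = (-20 - 46)/116 = (1/116)*(-66) = -33/58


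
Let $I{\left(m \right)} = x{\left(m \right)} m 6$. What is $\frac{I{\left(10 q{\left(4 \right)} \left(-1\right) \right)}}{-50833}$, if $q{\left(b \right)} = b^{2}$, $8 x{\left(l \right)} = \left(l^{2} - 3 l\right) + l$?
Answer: $\frac{3110400}{50833} \approx 61.189$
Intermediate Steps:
$x{\left(l \right)} = - \frac{l}{4} + \frac{l^{2}}{8}$ ($x{\left(l \right)} = \frac{\left(l^{2} - 3 l\right) + l}{8} = \frac{l^{2} - 2 l}{8} = - \frac{l}{4} + \frac{l^{2}}{8}$)
$I{\left(m \right)} = \frac{3 m^{2} \left(-2 + m\right)}{4}$ ($I{\left(m \right)} = \frac{m \left(-2 + m\right)}{8} m 6 = \frac{m^{2} \left(-2 + m\right)}{8} \cdot 6 = \frac{3 m^{2} \left(-2 + m\right)}{4}$)
$\frac{I{\left(10 q{\left(4 \right)} \left(-1\right) \right)}}{-50833} = \frac{\frac{3}{4} \left(10 \cdot 4^{2} \left(-1\right)\right)^{2} \left(-2 + 10 \cdot 4^{2} \left(-1\right)\right)}{-50833} = \frac{3 \left(10 \cdot 16 \left(-1\right)\right)^{2} \left(-2 + 10 \cdot 16 \left(-1\right)\right)}{4} \left(- \frac{1}{50833}\right) = \frac{3 \left(160 \left(-1\right)\right)^{2} \left(-2 + 160 \left(-1\right)\right)}{4} \left(- \frac{1}{50833}\right) = \frac{3 \left(-160\right)^{2} \left(-2 - 160\right)}{4} \left(- \frac{1}{50833}\right) = \frac{3}{4} \cdot 25600 \left(-162\right) \left(- \frac{1}{50833}\right) = \left(-3110400\right) \left(- \frac{1}{50833}\right) = \frac{3110400}{50833}$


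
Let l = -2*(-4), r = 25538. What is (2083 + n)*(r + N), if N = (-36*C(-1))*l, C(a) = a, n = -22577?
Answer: -529278044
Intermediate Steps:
l = 8
N = 288 (N = -36*(-1)*8 = 36*8 = 288)
(2083 + n)*(r + N) = (2083 - 22577)*(25538 + 288) = -20494*25826 = -529278044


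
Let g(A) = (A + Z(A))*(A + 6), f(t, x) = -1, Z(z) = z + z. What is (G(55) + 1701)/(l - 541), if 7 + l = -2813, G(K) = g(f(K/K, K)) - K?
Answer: -1631/3361 ≈ -0.48527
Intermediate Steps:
Z(z) = 2*z
g(A) = 3*A*(6 + A) (g(A) = (A + 2*A)*(A + 6) = (3*A)*(6 + A) = 3*A*(6 + A))
G(K) = -15 - K (G(K) = 3*(-1)*(6 - 1) - K = 3*(-1)*5 - K = -15 - K)
l = -2820 (l = -7 - 2813 = -2820)
(G(55) + 1701)/(l - 541) = ((-15 - 1*55) + 1701)/(-2820 - 541) = ((-15 - 55) + 1701)/(-3361) = (-70 + 1701)*(-1/3361) = 1631*(-1/3361) = -1631/3361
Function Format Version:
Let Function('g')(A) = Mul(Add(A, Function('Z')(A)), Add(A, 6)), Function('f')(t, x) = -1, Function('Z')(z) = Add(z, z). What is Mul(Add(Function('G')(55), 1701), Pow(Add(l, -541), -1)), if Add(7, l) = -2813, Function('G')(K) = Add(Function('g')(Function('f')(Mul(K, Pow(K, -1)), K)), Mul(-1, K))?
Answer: Rational(-1631, 3361) ≈ -0.48527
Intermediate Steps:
Function('Z')(z) = Mul(2, z)
Function('g')(A) = Mul(3, A, Add(6, A)) (Function('g')(A) = Mul(Add(A, Mul(2, A)), Add(A, 6)) = Mul(Mul(3, A), Add(6, A)) = Mul(3, A, Add(6, A)))
Function('G')(K) = Add(-15, Mul(-1, K)) (Function('G')(K) = Add(Mul(3, -1, Add(6, -1)), Mul(-1, K)) = Add(Mul(3, -1, 5), Mul(-1, K)) = Add(-15, Mul(-1, K)))
l = -2820 (l = Add(-7, -2813) = -2820)
Mul(Add(Function('G')(55), 1701), Pow(Add(l, -541), -1)) = Mul(Add(Add(-15, Mul(-1, 55)), 1701), Pow(Add(-2820, -541), -1)) = Mul(Add(Add(-15, -55), 1701), Pow(-3361, -1)) = Mul(Add(-70, 1701), Rational(-1, 3361)) = Mul(1631, Rational(-1, 3361)) = Rational(-1631, 3361)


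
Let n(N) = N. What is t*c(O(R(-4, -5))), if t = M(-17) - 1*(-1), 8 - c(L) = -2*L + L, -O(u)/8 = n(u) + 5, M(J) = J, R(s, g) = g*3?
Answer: -1408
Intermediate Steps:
R(s, g) = 3*g
O(u) = -40 - 8*u (O(u) = -8*(u + 5) = -8*(5 + u) = -40 - 8*u)
c(L) = 8 + L (c(L) = 8 - (-2*L + L) = 8 - (-1)*L = 8 + L)
t = -16 (t = -17 - 1*(-1) = -17 + 1 = -16)
t*c(O(R(-4, -5))) = -16*(8 + (-40 - 24*(-5))) = -16*(8 + (-40 - 8*(-15))) = -16*(8 + (-40 + 120)) = -16*(8 + 80) = -16*88 = -1408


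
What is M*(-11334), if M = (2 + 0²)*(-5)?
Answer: 113340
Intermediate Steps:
M = -10 (M = (2 + 0)*(-5) = 2*(-5) = -10)
M*(-11334) = -10*(-11334) = 113340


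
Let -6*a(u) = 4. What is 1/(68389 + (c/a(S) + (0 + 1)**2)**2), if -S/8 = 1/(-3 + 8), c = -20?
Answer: 1/69350 ≈ 1.4420e-5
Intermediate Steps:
S = -8/5 (S = -8/(-3 + 8) = -8/5 ≈ -1.6000)
a(u) = -2/3 (a(u) = -1/6*4 = -2/3)
1/(68389 + (c/a(S) + (0 + 1)**2)**2) = 1/(68389 + (-20/(-2/3) + (0 + 1)**2)**2) = 1/(68389 + (-20*(-3/2) + 1**2)**2) = 1/(68389 + (30 + 1)**2) = 1/(68389 + 31**2) = 1/(68389 + 961) = 1/69350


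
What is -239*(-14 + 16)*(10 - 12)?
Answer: 956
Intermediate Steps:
-239*(-14 + 16)*(10 - 12) = -478*(-2) = -239*(-4) = 956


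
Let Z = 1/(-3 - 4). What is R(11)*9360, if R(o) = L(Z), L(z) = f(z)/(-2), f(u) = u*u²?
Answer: 4680/343 ≈ 13.644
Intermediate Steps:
f(u) = u³
Z = -⅐ (Z = 1/(-7) = -⅐ ≈ -0.14286)
L(z) = -z³/2 (L(z) = z³/(-2) = z³*(-½) = -z³/2)
R(o) = 1/686 (R(o) = -(-⅐)³/2 = -½*(-1/343) = 1/686)
R(11)*9360 = (1/686)*9360 = 4680/343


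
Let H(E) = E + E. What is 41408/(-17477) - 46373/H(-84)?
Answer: 803504377/2936136 ≈ 273.66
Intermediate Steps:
H(E) = 2*E
41408/(-17477) - 46373/H(-84) = 41408/(-17477) - 46373/(2*(-84)) = 41408*(-1/17477) - 46373/(-168) = -41408/17477 - 46373*(-1/168) = -41408/17477 + 46373/168 = 803504377/2936136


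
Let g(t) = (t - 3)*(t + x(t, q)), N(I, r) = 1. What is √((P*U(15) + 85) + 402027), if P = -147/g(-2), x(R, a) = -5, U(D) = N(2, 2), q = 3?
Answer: √10052695/5 ≈ 634.12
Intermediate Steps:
U(D) = 1
g(t) = (-5 + t)*(-3 + t) (g(t) = (t - 3)*(t - 5) = (-3 + t)*(-5 + t) = (-5 + t)*(-3 + t))
P = -21/5 (P = -147/(15 + (-2)² - 8*(-2)) = -147/(15 + 4 + 16) = -147/35 = -147*1/35 = -21/5 ≈ -4.2000)
√((P*U(15) + 85) + 402027) = √((-21/5*1 + 85) + 402027) = √((-21/5 + 85) + 402027) = √(404/5 + 402027) = √(2010539/5) = √10052695/5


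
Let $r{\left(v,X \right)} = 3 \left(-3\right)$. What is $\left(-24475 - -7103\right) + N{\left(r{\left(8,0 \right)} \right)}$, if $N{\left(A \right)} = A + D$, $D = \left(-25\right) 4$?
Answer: $-17481$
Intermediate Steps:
$r{\left(v,X \right)} = -9$
$D = -100$
$N{\left(A \right)} = -100 + A$ ($N{\left(A \right)} = A - 100 = -100 + A$)
$\left(-24475 - -7103\right) + N{\left(r{\left(8,0 \right)} \right)} = \left(-24475 - -7103\right) - 109 = \left(-24475 + 7103\right) - 109 = -17372 - 109 = -17481$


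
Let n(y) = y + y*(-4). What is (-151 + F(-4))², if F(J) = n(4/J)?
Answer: 21904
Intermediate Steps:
n(y) = -3*y (n(y) = y - 4*y = -3*y)
F(J) = -12/J
(-151 + F(-4))² = (-151 - 12/(-4))² = (-151 - 12*(-¼))² = (-151 + 3)² = (-148)² = 21904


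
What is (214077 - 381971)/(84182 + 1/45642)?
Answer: -7663017948/3842234845 ≈ -1.9944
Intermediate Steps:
(214077 - 381971)/(84182 + 1/45642) = -167894/(84182 + 1/45642) = -167894/3842234845/45642 = -167894*45642/3842234845 = -7663017948/3842234845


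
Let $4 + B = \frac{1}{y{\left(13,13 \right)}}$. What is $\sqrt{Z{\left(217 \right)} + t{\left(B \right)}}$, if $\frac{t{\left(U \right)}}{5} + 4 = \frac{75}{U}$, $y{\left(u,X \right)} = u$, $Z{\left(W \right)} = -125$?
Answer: $\frac{i \sqrt{69530}}{17} \approx 15.511 i$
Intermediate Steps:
$B = - \frac{51}{13}$ ($B = -4 + \frac{1}{13} = - \frac{51}{13} \approx -3.9231$)
$t{\left(U \right)} = -20 + \frac{375}{U}$ ($t{\left(U \right)} = -20 + 5 \frac{75}{U} = -20 + \frac{375}{U}$)
$\sqrt{Z{\left(217 \right)} + t{\left(B \right)}} = \sqrt{-125 + \left(-20 + \frac{375}{- \frac{51}{13}}\right)} = \sqrt{-125 + \left(-20 + 375 \left(- \frac{13}{51}\right)\right)} = \sqrt{-125 - \frac{1965}{17}} = \sqrt{- \frac{4090}{17}} = \frac{i \sqrt{69530}}{17}$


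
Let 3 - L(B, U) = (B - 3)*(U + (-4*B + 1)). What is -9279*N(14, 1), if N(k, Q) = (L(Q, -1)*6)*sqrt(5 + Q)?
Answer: 278370*sqrt(6) ≈ 6.8186e+5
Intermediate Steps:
L(B, U) = 3 - (-3 + B)*(1 + U - 4*B) (L(B, U) = 3 - (B - 3)*(U + (-4*B + 1)) = 3 - (-3 + B)*(U + (1 - 4*B)) = 3 - (-3 + B)*(1 + U - 4*B))
N(k, Q) = sqrt(5 + Q)*(18 - 72*Q + 24*Q**2) (N(k, Q) = ((6 - 13*Q + 3*(-1) + 4*Q**2 - 1*Q*(-1))*6)*sqrt(5 + Q) = ((6 - 13*Q - 3 + 4*Q**2 + Q)*6)*sqrt(5 + Q) = ((3 - 12*Q + 4*Q**2)*6)*sqrt(5 + Q) = (18 - 72*Q + 24*Q**2)*sqrt(5 + Q) = sqrt(5 + Q)*(18 - 72*Q + 24*Q**2))
-9279*N(14, 1) = -9279*sqrt(5 + 1)*(18 - 72*1 + 24*1**2) = -9279*sqrt(6)*(18 - 72 + 24*1) = -9279*sqrt(6)*(18 - 72 + 24) = -9279*sqrt(6)*(-30) = -(-278370)*sqrt(6) = 278370*sqrt(6)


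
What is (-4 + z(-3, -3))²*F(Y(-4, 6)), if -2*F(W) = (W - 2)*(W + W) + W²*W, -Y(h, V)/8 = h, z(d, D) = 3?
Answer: -17344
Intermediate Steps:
Y(h, V) = -8*h
F(W) = -W³/2 - W*(-2 + W) (F(W) = -((W - 2)*(W + W) + W²*W)/2 = -((-2 + W)*(2*W) + W³)/2 = -(2*W*(-2 + W) + W³)/2 = -(W³ + 2*W*(-2 + W))/2 = -W³/2 - W*(-2 + W))
(-4 + z(-3, -3))²*F(Y(-4, 6)) = (-4 + 3)²*((-8*(-4))*(4 - (-8*(-4))² - (-16)*(-4))/2) = (-1)²*((½)*32*(4 - 1*32² - 2*32)) = 1*((½)*32*(4 - 1*1024 - 64)) = 1*((½)*32*(4 - 1024 - 64)) = 1*((½)*32*(-1084)) = 1*(-17344) = -17344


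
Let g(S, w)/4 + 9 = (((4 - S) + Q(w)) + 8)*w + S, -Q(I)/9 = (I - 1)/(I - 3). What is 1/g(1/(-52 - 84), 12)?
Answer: 34/419 ≈ 0.081146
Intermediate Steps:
Q(I) = -9*(-1 + I)/(-3 + I) (Q(I) = -9*(I - 1)/(I - 3) = -9*(-1 + I)/(-3 + I))
g(S, w) = -36 + 4*S + 4*w*(12 - S + 9*(1 - w)/(-3 + w)) (g(S, w) = -36 + 4*((((4 - S) + 9*(1 - w)/(-3 + w)) + 8)*w + S) = -36 + 4*(((4 - S + 9*(1 - w)/(-3 + w)) + 8)*w + S) = -36 + 4*((12 - S + 9*(1 - w)/(-3 + w))*w + S) = -36 + 4*(w*(12 - S + 9*(1 - w)/(-3 + w)) + S) = -36 + 4*(S + w*(12 - S + 9*(1 - w)/(-3 + w))) = -36 + (4*S + 4*w*(12 - S + 9*(1 - w)/(-3 + w))) = -36 + 4*S + 4*w*(12 - S + 9*(1 - w)/(-3 + w)))
1/g(1/(-52 - 84), 12) = 1/(4*((-3 + 12)*(-9 + 1/(-52 - 84) + 12*12 - 1*12/(-52 - 84)) - 9*12*(-1 + 12))/(-3 + 12)) = 1/(4*(9*(-9 + 1/(-136) + 144 - 1*12/(-136)) - 9*12*11)/9) = 1/(4*(⅑)*(9*(-9 - 1/136 + 144 - 1*(-1/136)*12) - 1188)) = 1/(4*(⅑)*(9*(-9 - 1/136 + 144 + 3/34) - 1188)) = 1/(4*(⅑)*(9*(18371/136) - 1188)) = 1/(4*(⅑)*(165339/136 - 1188)) = 1/(4*(⅑)*(3771/136)) = 1/(419/34) = 34/419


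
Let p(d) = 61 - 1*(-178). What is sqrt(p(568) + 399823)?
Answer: sqrt(400062) ≈ 632.50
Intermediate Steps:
p(d) = 239 (p(d) = 61 + 178 = 239)
sqrt(p(568) + 399823) = sqrt(239 + 399823) = sqrt(400062)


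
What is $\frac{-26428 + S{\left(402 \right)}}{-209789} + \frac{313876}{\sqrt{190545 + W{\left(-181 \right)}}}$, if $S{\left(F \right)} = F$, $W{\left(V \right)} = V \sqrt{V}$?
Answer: $\frac{26026}{209789} + \frac{313876}{\sqrt{190545 - 181 i \sqrt{181}}} \approx 719.13 + 4.5942 i$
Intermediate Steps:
$W{\left(V \right)} = V^{\frac{3}{2}}$
$\frac{-26428 + S{\left(402 \right)}}{-209789} + \frac{313876}{\sqrt{190545 + W{\left(-181 \right)}}} = \frac{-26428 + 402}{-209789} + \frac{313876}{\sqrt{190545 + \left(-181\right)^{\frac{3}{2}}}} = \left(-26026\right) \left(- \frac{1}{209789}\right) + \frac{313876}{\sqrt{190545 - 181 i \sqrt{181}}} = \frac{26026}{209789} + \frac{313876}{\sqrt{190545 - 181 i \sqrt{181}}}$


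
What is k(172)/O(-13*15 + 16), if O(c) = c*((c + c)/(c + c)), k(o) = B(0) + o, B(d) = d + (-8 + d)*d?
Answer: -172/179 ≈ -0.96089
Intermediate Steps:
B(d) = d + d*(-8 + d)
k(o) = o (k(o) = 0*(-7 + 0) + o = 0*(-7) + o = 0 + o = o)
O(c) = c (O(c) = c*((2*c)/((2*c))) = c*((2*c)*(1/(2*c))) = c*1 = c)
k(172)/O(-13*15 + 16) = 172/(-13*15 + 16) = 172/(-195 + 16) = 172/(-179) = 172*(-1/179) = -172/179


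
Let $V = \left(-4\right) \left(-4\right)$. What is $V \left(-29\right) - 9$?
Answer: $-473$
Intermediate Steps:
$V = 16$
$V \left(-29\right) - 9 = 16 \left(-29\right) - 9 = -464 - 9 = -473$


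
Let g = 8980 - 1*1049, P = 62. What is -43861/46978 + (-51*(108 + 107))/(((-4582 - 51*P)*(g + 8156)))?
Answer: -2731794307019/2926206252992 ≈ -0.93356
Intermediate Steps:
g = 7931 (g = 8980 - 1049 = 7931)
-43861/46978 + (-51*(108 + 107))/(((-4582 - 51*P)*(g + 8156))) = -43861/46978 + (-51*(108 + 107))/(((-4582 - 51*62)*(7931 + 8156))) = -43861*1/46978 + (-51*215)/(((-4582 - 3162)*16087)) = -43861/46978 - 10965/((-7744*16087)) = -43861/46978 - 10965/(-124577728) = -43861/46978 - 10965*(-1/124577728) = -43861/46978 + 10965/124577728 = -2731794307019/2926206252992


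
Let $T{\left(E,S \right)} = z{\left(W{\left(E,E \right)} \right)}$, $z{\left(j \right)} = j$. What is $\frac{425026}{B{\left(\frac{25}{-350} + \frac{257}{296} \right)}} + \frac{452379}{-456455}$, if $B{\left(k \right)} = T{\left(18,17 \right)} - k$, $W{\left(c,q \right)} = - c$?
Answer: $- \frac{401996481948673}{17777552885} \approx -22613.0$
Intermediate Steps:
$T{\left(E,S \right)} = - E$
$B{\left(k \right)} = -18 - k$ ($B{\left(k \right)} = \left(-1\right) 18 - k = -18 - k$)
$\frac{425026}{B{\left(\frac{25}{-350} + \frac{257}{296} \right)}} + \frac{452379}{-456455} = \frac{425026}{-18 - \left(\frac{25}{-350} + \frac{257}{296}\right)} + \frac{452379}{-456455} = \frac{425026}{-18 - \left(25 \left(- \frac{1}{350}\right) + 257 \cdot \frac{1}{296}\right)} + 452379 \left(- \frac{1}{456455}\right) = \frac{425026}{-18 - \left(- \frac{1}{14} + \frac{257}{296}\right)} - \frac{452379}{456455} = \frac{425026}{-18 - \frac{1651}{2072}} - \frac{452379}{456455} = \frac{425026}{- \frac{38947}{2072}} - \frac{452379}{456455} = 425026 \left(- \frac{2072}{38947}\right) - \frac{452379}{456455} = - \frac{880653872}{38947} - \frac{452379}{456455} = - \frac{401996481948673}{17777552885}$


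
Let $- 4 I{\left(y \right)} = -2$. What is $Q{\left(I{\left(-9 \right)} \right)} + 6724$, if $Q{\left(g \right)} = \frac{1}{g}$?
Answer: $6726$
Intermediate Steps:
$I{\left(y \right)} = \frac{1}{2}$ ($I{\left(y \right)} = \left(- \frac{1}{4}\right) \left(-2\right) = \frac{1}{2}$)
$Q{\left(I{\left(-9 \right)} \right)} + 6724 = \frac{1}{\frac{1}{2}} + 6724 = 2 + 6724 = 6726$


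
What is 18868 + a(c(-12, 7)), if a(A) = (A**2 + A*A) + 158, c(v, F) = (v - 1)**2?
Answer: 76148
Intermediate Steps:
c(v, F) = (-1 + v)**2
a(A) = 158 + 2*A**2 (a(A) = (A**2 + A**2) + 158 = 2*A**2 + 158 = 158 + 2*A**2)
18868 + a(c(-12, 7)) = 18868 + (158 + 2*((-1 - 12)**2)**2) = 18868 + (158 + 2*((-13)**2)**2) = 18868 + (158 + 2*169**2) = 18868 + (158 + 2*28561) = 18868 + (158 + 57122) = 18868 + 57280 = 76148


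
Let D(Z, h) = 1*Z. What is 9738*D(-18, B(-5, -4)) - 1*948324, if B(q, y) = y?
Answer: -1123608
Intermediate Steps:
D(Z, h) = Z
9738*D(-18, B(-5, -4)) - 1*948324 = 9738*(-18) - 1*948324 = -175284 - 948324 = -1123608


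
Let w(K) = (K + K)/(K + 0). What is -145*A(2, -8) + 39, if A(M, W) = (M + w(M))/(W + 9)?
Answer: -541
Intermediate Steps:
w(K) = 2 (w(K) = (2*K)/K = 2)
A(M, W) = (2 + M)/(9 + W) (A(M, W) = (M + 2)/(W + 9) = (2 + M)/(9 + W))
-145*A(2, -8) + 39 = -145*(2 + 2)/(9 - 8) + 39 = -145*4/1 + 39 = -145*4 + 39 = -580 + 39 = -541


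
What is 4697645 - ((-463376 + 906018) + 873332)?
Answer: 3381671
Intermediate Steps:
4697645 - ((-463376 + 906018) + 873332) = 4697645 - (442642 + 873332) = 4697645 - 1*1315974 = 4697645 - 1315974 = 3381671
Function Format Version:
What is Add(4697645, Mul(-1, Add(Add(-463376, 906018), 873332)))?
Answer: 3381671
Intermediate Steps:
Add(4697645, Mul(-1, Add(Add(-463376, 906018), 873332))) = Add(4697645, Mul(-1, Add(442642, 873332))) = Add(4697645, Mul(-1, 1315974)) = Add(4697645, -1315974) = 3381671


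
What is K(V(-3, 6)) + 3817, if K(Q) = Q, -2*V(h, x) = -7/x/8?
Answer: 366439/96 ≈ 3817.1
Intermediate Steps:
V(h, x) = 7/(16*x) (V(h, x) = -(-7/x)/(2*8) = -(-7)/(16*x) = 7/(16*x))
K(V(-3, 6)) + 3817 = (7/16)/6 + 3817 = (7/16)*(⅙) + 3817 = 7/96 + 3817 = 366439/96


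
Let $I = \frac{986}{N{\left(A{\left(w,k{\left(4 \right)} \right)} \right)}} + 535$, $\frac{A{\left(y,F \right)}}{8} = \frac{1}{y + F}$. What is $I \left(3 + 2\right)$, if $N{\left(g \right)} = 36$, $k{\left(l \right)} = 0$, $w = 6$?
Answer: $\frac{50615}{18} \approx 2811.9$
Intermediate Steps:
$A{\left(y,F \right)} = \frac{8}{F + y}$ ($A{\left(y,F \right)} = \frac{8}{y + F} = \frac{8}{F + y}$)
$I = \frac{10123}{18}$ ($I = \frac{986}{36} + 535 = 986 \cdot \frac{1}{36} + 535 = \frac{493}{18} + 535 = \frac{10123}{18} \approx 562.39$)
$I \left(3 + 2\right) = \frac{10123 \left(3 + 2\right)}{18} = \frac{10123}{18} \cdot 5 = \frac{50615}{18}$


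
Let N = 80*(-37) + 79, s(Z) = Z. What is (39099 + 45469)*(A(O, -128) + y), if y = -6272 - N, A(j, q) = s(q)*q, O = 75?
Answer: 1098792024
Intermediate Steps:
A(j, q) = q**2 (A(j, q) = q*q = q**2)
N = -2881 (N = -2960 + 79 = -2881)
y = -3391 (y = -6272 - 1*(-2881) = -6272 + 2881 = -3391)
(39099 + 45469)*(A(O, -128) + y) = (39099 + 45469)*((-128)**2 - 3391) = 84568*(16384 - 3391) = 84568*12993 = 1098792024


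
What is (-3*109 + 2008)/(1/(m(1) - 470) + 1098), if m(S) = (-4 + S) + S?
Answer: 793432/518255 ≈ 1.5310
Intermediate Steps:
m(S) = -4 + 2*S
(-3*109 + 2008)/(1/(m(1) - 470) + 1098) = (-3*109 + 2008)/(1/((-4 + 2*1) - 470) + 1098) = (-327 + 2008)/(1/((-4 + 2) - 470) + 1098) = 1681/(1/(-2 - 470) + 1098) = 1681/(1/(-472) + 1098) = 1681/(-1/472 + 1098) = 1681/(518255/472) = 1681*(472/518255) = 793432/518255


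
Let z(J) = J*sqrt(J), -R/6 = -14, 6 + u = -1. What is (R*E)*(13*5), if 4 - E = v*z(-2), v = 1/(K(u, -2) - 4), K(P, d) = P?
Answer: 21840 - 10920*I*sqrt(2)/11 ≈ 21840.0 - 1403.9*I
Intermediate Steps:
u = -7 (u = -6 - 1 = -7)
R = 84 (R = -6*(-14) = 84)
z(J) = J**(3/2)
v = -1/11 (v = 1/(-7 - 4) = 1/(-11) = -1/11 ≈ -0.090909)
E = 4 - 2*I*sqrt(2)/11 (E = 4 - (-1)*(-2)**(3/2)/11 = 4 - (-1)*(-2*I*sqrt(2))/11 = 4 - 2*I*sqrt(2)/11 ≈ 4.0 - 0.25713*I)
(R*E)*(13*5) = (84*(4 - 2*I*sqrt(2)/11))*(13*5) = (336 - 168*I*sqrt(2)/11)*65 = 21840 - 10920*I*sqrt(2)/11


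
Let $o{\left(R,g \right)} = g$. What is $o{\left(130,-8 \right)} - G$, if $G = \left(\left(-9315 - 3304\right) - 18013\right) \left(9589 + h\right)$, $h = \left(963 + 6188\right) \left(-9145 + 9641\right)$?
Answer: $108942248512$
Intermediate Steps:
$h = 3546896$ ($h = 7151 \cdot 496 = 3546896$)
$G = -108942248520$ ($G = \left(\left(-9315 - 3304\right) - 18013\right) \left(9589 + 3546896\right) = \left(-12619 - 18013\right) 3556485 = \left(-30632\right) 3556485 = -108942248520$)
$o{\left(130,-8 \right)} - G = -8 - -108942248520 = -8 + 108942248520 = 108942248512$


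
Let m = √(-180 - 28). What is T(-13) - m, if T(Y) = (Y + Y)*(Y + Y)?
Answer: 676 - 4*I*√13 ≈ 676.0 - 14.422*I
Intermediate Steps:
T(Y) = 4*Y² (T(Y) = (2*Y)*(2*Y) = 4*Y²)
m = 4*I*√13 (m = √(-208) = 4*I*√13 ≈ 14.422*I)
T(-13) - m = 4*(-13)² - 4*I*√13 = 4*169 - 4*I*√13 = 676 - 4*I*√13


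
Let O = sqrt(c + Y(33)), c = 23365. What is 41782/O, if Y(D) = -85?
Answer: 20891*sqrt(1455)/2910 ≈ 273.84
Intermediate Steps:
O = 4*sqrt(1455) (O = sqrt(23365 - 85) = sqrt(23280) = 4*sqrt(1455) ≈ 152.58)
41782/O = 41782/((4*sqrt(1455))) = 41782*(sqrt(1455)/5820) = 20891*sqrt(1455)/2910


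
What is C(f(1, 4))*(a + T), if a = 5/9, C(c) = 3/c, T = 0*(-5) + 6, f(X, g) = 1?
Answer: 59/3 ≈ 19.667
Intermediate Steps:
T = 6 (T = 0 + 6 = 6)
a = 5/9 (a = 5*(⅑) = 5/9 ≈ 0.55556)
C(f(1, 4))*(a + T) = (3/1)*(5/9 + 6) = (3*1)*(59/9) = 3*(59/9) = 59/3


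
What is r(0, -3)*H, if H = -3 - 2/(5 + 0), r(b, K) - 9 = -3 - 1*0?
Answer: -102/5 ≈ -20.400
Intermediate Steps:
r(b, K) = 6 (r(b, K) = 9 + (-3 - 1*0) = 9 + (-3 + 0) = 9 - 3 = 6)
H = -17/5 (H = -3 - 2/5 = -3 - 2*⅕ = -3 - ⅖ = -17/5 ≈ -3.4000)
r(0, -3)*H = 6*(-17/5) = -102/5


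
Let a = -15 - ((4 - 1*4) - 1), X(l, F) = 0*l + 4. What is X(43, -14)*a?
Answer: -56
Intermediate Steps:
X(l, F) = 4 (X(l, F) = 0 + 4 = 4)
a = -14 (a = -15 - ((4 - 4) - 1) = -15 - (0 - 1) = -15 - 1*(-1) = -15 + 1 = -14)
X(43, -14)*a = 4*(-14) = -56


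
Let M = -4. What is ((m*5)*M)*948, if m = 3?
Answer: -56880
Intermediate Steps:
((m*5)*M)*948 = ((3*5)*(-4))*948 = (15*(-4))*948 = -60*948 = -56880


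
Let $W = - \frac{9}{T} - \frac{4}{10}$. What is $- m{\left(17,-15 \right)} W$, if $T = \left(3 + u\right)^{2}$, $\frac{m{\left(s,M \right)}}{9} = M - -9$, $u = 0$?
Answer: $- \frac{378}{5} \approx -75.6$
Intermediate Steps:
$m{\left(s,M \right)} = 81 + 9 M$ ($m{\left(s,M \right)} = 9 \left(M - -9\right) = 9 \left(M + 9\right) = 9 \left(9 + M\right) = 81 + 9 M$)
$T = 9$ ($T = \left(3 + 0\right)^{2} = 3^{2} = 9$)
$W = - \frac{7}{5}$ ($W = - \frac{9}{9} - \frac{4}{10} = \left(-9\right) \frac{1}{9} - \frac{2}{5} = -1 - \frac{2}{5} = - \frac{7}{5} \approx -1.4$)
$- m{\left(17,-15 \right)} W = - (81 + 9 \left(-15\right)) \left(- \frac{7}{5}\right) = - (81 - 135) \left(- \frac{7}{5}\right) = \left(-1\right) \left(-54\right) \left(- \frac{7}{5}\right) = 54 \left(- \frac{7}{5}\right) = - \frac{378}{5}$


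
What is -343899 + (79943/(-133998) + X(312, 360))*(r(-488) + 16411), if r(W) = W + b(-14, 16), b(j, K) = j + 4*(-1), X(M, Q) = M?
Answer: 617593043663/133998 ≈ 4.6090e+6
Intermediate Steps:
b(j, K) = -4 + j (b(j, K) = j - 4 = -4 + j)
r(W) = -18 + W (r(W) = W + (-4 - 14) = W - 18 = -18 + W)
-343899 + (79943/(-133998) + X(312, 360))*(r(-488) + 16411) = -343899 + (79943/(-133998) + 312)*((-18 - 488) + 16411) = -343899 + (79943*(-1/133998) + 312)*(-506 + 16411) = -343899 + (-79943/133998 + 312)*15905 = -343899 + (41727433/133998)*15905 = -343899 + 663674821865/133998 = 617593043663/133998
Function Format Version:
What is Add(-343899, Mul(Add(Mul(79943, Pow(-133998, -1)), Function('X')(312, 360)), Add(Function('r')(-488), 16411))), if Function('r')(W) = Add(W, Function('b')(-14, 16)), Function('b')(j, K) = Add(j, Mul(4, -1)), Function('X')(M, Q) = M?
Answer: Rational(617593043663, 133998) ≈ 4.6090e+6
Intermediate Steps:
Function('b')(j, K) = Add(-4, j) (Function('b')(j, K) = Add(j, -4) = Add(-4, j))
Function('r')(W) = Add(-18, W) (Function('r')(W) = Add(W, Add(-4, -14)) = Add(W, -18) = Add(-18, W))
Add(-343899, Mul(Add(Mul(79943, Pow(-133998, -1)), Function('X')(312, 360)), Add(Function('r')(-488), 16411))) = Add(-343899, Mul(Add(Mul(79943, Pow(-133998, -1)), 312), Add(Add(-18, -488), 16411))) = Add(-343899, Mul(Add(Mul(79943, Rational(-1, 133998)), 312), Add(-506, 16411))) = Add(-343899, Mul(Add(Rational(-79943, 133998), 312), 15905)) = Add(-343899, Mul(Rational(41727433, 133998), 15905)) = Add(-343899, Rational(663674821865, 133998)) = Rational(617593043663, 133998)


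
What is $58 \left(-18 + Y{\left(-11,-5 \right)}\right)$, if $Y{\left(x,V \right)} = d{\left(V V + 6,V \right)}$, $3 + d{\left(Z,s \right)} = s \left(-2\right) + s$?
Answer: $-928$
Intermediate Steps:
$d{\left(Z,s \right)} = -3 - s$ ($d{\left(Z,s \right)} = -3 + \left(s \left(-2\right) + s\right) = -3 + \left(- 2 s + s\right) = -3 - s$)
$Y{\left(x,V \right)} = -3 - V$
$58 \left(-18 + Y{\left(-11,-5 \right)}\right) = 58 \left(-18 - -2\right) = 58 \left(-18 + \left(-3 + 5\right)\right) = 58 \left(-18 + 2\right) = 58 \left(-16\right) = -928$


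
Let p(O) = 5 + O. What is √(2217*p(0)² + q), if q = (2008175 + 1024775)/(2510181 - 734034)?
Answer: 5*√6994181311756899/1776147 ≈ 235.43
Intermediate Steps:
q = 3032950/1776147 ≈ 1.7076
√(2217*p(0)² + q) = √(2217*(5 + 0)² + 3032950/1776147) = √(2217*5² + 3032950/1776147) = √(2217*25 + 3032950/1776147) = √(55425 + 3032950/1776147) = √(98445980425/1776147) = 5*√6994181311756899/1776147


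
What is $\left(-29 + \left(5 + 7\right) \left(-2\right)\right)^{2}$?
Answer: $2809$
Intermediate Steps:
$\left(-29 + \left(5 + 7\right) \left(-2\right)\right)^{2} = \left(-29 + 12 \left(-2\right)\right)^{2} = \left(-29 - 24\right)^{2} = \left(-53\right)^{2} = 2809$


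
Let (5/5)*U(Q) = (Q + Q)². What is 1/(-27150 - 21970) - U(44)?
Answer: -380385281/49120 ≈ -7744.0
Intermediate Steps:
U(Q) = 4*Q² (U(Q) = (Q + Q)² = (2*Q)² = 4*Q²)
1/(-27150 - 21970) - U(44) = 1/(-27150 - 21970) - 4*44² = 1/(-49120) - 4*1936 = -1/49120 - 1*7744 = -1/49120 - 7744 = -380385281/49120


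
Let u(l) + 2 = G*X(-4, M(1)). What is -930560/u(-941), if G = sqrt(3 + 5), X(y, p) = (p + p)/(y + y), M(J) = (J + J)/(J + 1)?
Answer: 3722240/7 - 930560*sqrt(2)/7 ≈ 3.4375e+5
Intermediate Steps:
M(J) = 2*J/(1 + J) (M(J) = (2*J)/(1 + J) = 2*J/(1 + J))
X(y, p) = p/y (X(y, p) = (2*p)/((2*y)) = (2*p)*(1/(2*y)) = p/y)
G = 2*sqrt(2) (G = sqrt(8) = 2*sqrt(2) ≈ 2.8284)
u(l) = -2 - sqrt(2)/2 (u(l) = -2 + (2*sqrt(2))*((2*1/(1 + 1))/(-4)) = -2 + (2*sqrt(2))*((2*1/2)*(-1/4)) = -2 + (2*sqrt(2))*((2*1*(1/2))*(-1/4)) = -2 + (2*sqrt(2))*(1*(-1/4)) = -2 + (2*sqrt(2))*(-1/4) = -2 - sqrt(2)/2)
-930560/u(-941) = -930560/(-2 - sqrt(2)/2)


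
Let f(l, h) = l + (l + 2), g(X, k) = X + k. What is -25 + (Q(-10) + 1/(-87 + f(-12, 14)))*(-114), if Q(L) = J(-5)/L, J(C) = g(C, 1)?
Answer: -37907/545 ≈ -69.554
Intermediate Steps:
J(C) = 1 + C (J(C) = C + 1 = 1 + C)
f(l, h) = 2 + 2*l (f(l, h) = l + (2 + l) = 2 + 2*l)
Q(L) = -4/L (Q(L) = (1 - 5)/L = -4/L)
-25 + (Q(-10) + 1/(-87 + f(-12, 14)))*(-114) = -25 + (-4/(-10) + 1/(-87 + (2 + 2*(-12))))*(-114) = -25 + (-4*(-⅒) + 1/(-87 + (2 - 24)))*(-114) = -25 + (⅖ + 1/(-87 - 22))*(-114) = -25 + (⅖ + 1/(-109))*(-114) = -25 + (⅖ - 1/109)*(-114) = -25 + (213/545)*(-114) = -25 - 24282/545 = -37907/545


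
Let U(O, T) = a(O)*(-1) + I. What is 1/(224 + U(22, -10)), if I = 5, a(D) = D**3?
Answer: -1/10419 ≈ -9.5978e-5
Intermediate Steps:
U(O, T) = 5 - O**3 (U(O, T) = O**3*(-1) + 5 = -O**3 + 5 = 5 - O**3)
1/(224 + U(22, -10)) = 1/(224 + (5 - 1*22**3)) = 1/(224 + (5 - 1*10648)) = 1/(224 + (5 - 10648)) = 1/(224 - 10643) = 1/(-10419) = -1/10419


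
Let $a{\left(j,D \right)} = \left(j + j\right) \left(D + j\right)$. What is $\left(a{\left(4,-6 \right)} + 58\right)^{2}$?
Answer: $1764$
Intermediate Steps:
$a{\left(j,D \right)} = 2 j \left(D + j\right)$
$\left(a{\left(4,-6 \right)} + 58\right)^{2} = \left(2 \cdot 4 \left(-6 + 4\right) + 58\right)^{2} = \left(2 \cdot 4 \left(-2\right) + 58\right)^{2} = \left(-16 + 58\right)^{2} = 42^{2} = 1764$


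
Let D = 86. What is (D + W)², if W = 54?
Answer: 19600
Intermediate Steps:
(D + W)² = (86 + 54)² = 140² = 19600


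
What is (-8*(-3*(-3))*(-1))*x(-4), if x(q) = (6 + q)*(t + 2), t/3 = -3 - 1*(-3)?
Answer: 288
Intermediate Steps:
t = 0 (t = 3*(-3 - 1*(-3)) = 3*(-3 + 3) = 3*0 = 0)
x(q) = 12 + 2*q (x(q) = (6 + q)*(0 + 2) = (6 + q)*2 = 12 + 2*q)
(-8*(-3*(-3))*(-1))*x(-4) = (-8*(-3*(-3))*(-1))*(12 + 2*(-4)) = (-72*(-1))*(12 - 8) = -8*(-9)*4 = 72*4 = 288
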